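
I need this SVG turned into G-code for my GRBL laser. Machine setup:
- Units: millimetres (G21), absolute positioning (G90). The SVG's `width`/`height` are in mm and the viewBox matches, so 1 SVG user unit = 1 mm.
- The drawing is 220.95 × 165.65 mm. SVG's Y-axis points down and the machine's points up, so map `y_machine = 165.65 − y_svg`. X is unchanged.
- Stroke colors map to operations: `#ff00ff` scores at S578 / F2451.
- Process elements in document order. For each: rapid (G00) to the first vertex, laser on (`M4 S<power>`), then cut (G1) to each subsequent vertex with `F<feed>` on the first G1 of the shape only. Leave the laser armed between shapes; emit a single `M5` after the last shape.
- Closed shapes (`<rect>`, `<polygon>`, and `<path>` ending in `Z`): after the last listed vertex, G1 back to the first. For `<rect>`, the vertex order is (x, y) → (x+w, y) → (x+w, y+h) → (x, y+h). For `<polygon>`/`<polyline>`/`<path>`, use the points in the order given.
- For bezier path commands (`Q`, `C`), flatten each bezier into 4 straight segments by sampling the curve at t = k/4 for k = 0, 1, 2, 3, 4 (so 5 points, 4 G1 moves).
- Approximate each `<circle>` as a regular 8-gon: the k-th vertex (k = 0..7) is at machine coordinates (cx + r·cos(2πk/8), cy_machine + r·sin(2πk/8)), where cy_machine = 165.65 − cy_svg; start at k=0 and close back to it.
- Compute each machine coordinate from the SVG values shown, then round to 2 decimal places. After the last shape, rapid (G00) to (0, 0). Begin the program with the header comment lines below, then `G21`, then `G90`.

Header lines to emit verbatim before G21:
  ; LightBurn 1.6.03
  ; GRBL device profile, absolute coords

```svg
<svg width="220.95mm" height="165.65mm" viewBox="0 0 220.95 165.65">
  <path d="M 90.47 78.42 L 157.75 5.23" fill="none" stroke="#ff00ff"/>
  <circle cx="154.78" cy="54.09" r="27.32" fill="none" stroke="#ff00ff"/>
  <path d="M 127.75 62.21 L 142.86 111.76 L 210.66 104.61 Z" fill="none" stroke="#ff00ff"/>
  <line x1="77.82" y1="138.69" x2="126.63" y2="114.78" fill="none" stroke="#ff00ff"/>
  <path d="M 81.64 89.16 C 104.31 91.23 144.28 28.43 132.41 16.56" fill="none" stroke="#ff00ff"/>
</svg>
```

1 u = 1 mm; y_m = 165.65 − y.

[1] `<path>` line segment, #ff00ff→score S578 F2451: (90.47,87.23) → (157.75,160.42)

[2] `<circle>` circle, #ff00ff→score S578 F2451: (182.10,111.56) → (174.10,130.88) → (154.78,138.88) → (135.46,130.88) → (127.46,111.56) → (135.46,92.24) → (154.78,84.24) → (174.10,92.24) → (182.10,111.56) (closed)

[3] `<path>` closed polygon, #ff00ff→score S578 F2451: (127.75,103.44) → (142.86,53.89) → (210.66,61.04) → (127.75,103.44) (closed)

[4] `<line>` line segment, #ff00ff→score S578 F2451: (77.82,26.96) → (126.63,50.87)

[5] `<path>` cubic bezier, #ff00ff→score S578 F2451: (81.64,76.49) → (100.81,85.29) → (119.98,107.56) → (132.67,132.45) → (132.41,149.09)

; LightBurn 1.6.03
; GRBL device profile, absolute coords
G21
G90
G00 X90.47 Y87.23
M4 S578
G1 X157.75 Y160.42 F2451
G00 X182.10 Y111.56
M4 S578
G1 X174.10 Y130.88 F2451
G1 X154.78 Y138.88
G1 X135.46 Y130.88
G1 X127.46 Y111.56
G1 X135.46 Y92.24
G1 X154.78 Y84.24
G1 X174.10 Y92.24
G1 X182.10 Y111.56
G00 X127.75 Y103.44
M4 S578
G1 X142.86 Y53.89 F2451
G1 X210.66 Y61.04
G1 X127.75 Y103.44
G00 X77.82 Y26.96
M4 S578
G1 X126.63 Y50.87 F2451
G00 X81.64 Y76.49
M4 S578
G1 X100.81 Y85.29 F2451
G1 X119.98 Y107.56
G1 X132.67 Y132.45
G1 X132.41 Y149.09
M5
G00 X0.00 Y0.00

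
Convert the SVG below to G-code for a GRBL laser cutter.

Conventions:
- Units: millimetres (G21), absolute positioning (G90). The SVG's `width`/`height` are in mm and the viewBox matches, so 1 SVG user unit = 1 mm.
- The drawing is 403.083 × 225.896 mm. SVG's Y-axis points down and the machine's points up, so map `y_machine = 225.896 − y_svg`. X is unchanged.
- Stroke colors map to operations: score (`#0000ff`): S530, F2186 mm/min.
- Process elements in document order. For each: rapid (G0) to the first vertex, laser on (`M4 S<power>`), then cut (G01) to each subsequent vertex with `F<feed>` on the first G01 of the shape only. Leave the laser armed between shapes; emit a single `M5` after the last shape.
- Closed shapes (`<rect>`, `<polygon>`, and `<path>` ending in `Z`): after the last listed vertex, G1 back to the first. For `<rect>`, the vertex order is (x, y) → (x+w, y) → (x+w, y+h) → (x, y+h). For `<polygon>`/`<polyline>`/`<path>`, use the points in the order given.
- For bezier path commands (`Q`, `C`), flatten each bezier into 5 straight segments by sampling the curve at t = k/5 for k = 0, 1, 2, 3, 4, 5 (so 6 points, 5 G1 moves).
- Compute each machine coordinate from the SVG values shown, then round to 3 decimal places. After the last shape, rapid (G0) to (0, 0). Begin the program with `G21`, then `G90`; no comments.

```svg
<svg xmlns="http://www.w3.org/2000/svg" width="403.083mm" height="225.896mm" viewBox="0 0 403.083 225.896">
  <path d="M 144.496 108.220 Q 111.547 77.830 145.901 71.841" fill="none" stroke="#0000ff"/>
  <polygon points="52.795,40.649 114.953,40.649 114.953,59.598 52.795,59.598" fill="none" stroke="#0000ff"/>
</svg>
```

G21
G90
G0 X144.496 Y117.676
M4 S530
G01 X134.009 Y128.856 F2186
G01 X128.905 Y138.084
G01 X129.186 Y145.360
G01 X134.852 Y150.683
G01 X145.901 Y154.055
G0 X52.795 Y185.247
M4 S530
G01 X114.953 Y185.247 F2186
G01 X114.953 Y166.298
G01 X52.795 Y166.298
G01 X52.795 Y185.247
M5
G0 X0.000 Y0.000

1 u = 1 mm; y_m = 225.896 − y.

[1] `<path>` quadratic bezier, #0000ff→score S530 F2186: (144.496,117.676) → (134.009,128.856) → (128.905,138.084) → (129.186,145.360) → (134.852,150.683) → (145.901,154.055)

[2] `<polygon>` rectangle, #0000ff→score S530 F2186: (52.795,185.247) → (114.953,185.247) → (114.953,166.298) → (52.795,166.298) → (52.795,185.247) (closed)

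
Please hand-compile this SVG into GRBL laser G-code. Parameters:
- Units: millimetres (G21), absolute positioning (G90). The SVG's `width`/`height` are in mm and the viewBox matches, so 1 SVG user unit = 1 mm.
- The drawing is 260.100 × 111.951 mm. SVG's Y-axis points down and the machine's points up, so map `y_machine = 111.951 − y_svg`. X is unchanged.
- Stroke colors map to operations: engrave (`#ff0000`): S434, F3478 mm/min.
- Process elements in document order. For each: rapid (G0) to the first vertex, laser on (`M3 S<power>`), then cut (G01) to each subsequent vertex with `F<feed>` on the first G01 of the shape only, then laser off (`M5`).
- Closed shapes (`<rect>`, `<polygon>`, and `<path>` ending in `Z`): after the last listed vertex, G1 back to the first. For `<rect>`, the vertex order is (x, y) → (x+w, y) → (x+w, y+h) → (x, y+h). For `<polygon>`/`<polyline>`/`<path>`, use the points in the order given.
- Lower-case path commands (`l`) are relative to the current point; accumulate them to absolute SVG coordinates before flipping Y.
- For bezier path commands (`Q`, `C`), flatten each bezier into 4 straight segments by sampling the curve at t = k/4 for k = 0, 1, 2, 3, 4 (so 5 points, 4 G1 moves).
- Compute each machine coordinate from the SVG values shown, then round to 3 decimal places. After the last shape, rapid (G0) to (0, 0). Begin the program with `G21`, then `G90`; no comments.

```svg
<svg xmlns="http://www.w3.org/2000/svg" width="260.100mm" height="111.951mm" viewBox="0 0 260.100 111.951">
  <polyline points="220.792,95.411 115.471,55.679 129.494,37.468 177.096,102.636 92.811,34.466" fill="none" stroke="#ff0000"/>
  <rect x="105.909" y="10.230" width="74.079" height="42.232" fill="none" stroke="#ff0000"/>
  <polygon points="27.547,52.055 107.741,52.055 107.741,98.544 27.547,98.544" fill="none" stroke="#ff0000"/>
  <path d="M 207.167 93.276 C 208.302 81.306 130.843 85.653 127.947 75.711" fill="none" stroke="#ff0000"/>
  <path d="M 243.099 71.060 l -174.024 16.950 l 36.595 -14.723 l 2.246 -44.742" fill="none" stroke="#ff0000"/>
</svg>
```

viewBox `0 0 260.100 111.951` with mm width/height → 1 unit = 1 mm. Flip: y_m = 111.951 − y_svg.

**Shape 1** — `<polyline>` open polyline, stroke `#ff0000` → engrave (S434, F3478). Machine vertices: (220.792,16.540) → (115.471,56.272) → (129.494,74.483) → (177.096,9.315) → (92.811,77.485). Open path.

**Shape 2** — `<rect>` rectangle, stroke `#ff0000` → engrave (S434, F3478). Machine vertices: (105.909,101.721) → (179.988,101.721) → (179.988,59.489) → (105.909,59.489) → (105.909,101.721). Closed: final G1 returns to the first vertex.

**Shape 3** — `<polygon>` rectangle, stroke `#ff0000` → engrave (S434, F3478). Machine vertices: (27.547,59.896) → (107.741,59.896) → (107.741,13.407) → (27.547,13.407) → (27.547,59.896). Closed: final G1 returns to the first vertex.

**Shape 4** — `<path>` cubic bezier, stroke `#ff0000` → engrave (S434, F3478). Control points (SVG): P0=(207.167,93.276), P1=(208.302,81.306), P2=(130.843,85.653), P3=(127.947,75.711); sampled at t=k/4. Machine vertices: (207.167,18.675) → (195.675,25.071) → (169.069,28.218) → (141.706,30.984) → (127.947,36.240). Open path.

**Shape 5** — `<path>` open polyline, stroke `#ff0000` → engrave (S434, F3478). Machine vertices: (243.099,40.891) → (69.075,23.941) → (105.670,38.664) → (107.916,83.406). Open path.

G21
G90
G0 X220.792 Y16.540
M3 S434
G01 X115.471 Y56.272 F3478
G01 X129.494 Y74.483
G01 X177.096 Y9.315
G01 X92.811 Y77.485
M5
G0 X105.909 Y101.721
M3 S434
G01 X179.988 Y101.721 F3478
G01 X179.988 Y59.489
G01 X105.909 Y59.489
G01 X105.909 Y101.721
M5
G0 X27.547 Y59.896
M3 S434
G01 X107.741 Y59.896 F3478
G01 X107.741 Y13.407
G01 X27.547 Y13.407
G01 X27.547 Y59.896
M5
G0 X207.167 Y18.675
M3 S434
G01 X195.675 Y25.071 F3478
G01 X169.069 Y28.218
G01 X141.706 Y30.984
G01 X127.947 Y36.240
M5
G0 X243.099 Y40.891
M3 S434
G01 X69.075 Y23.941 F3478
G01 X105.670 Y38.664
G01 X107.916 Y83.406
M5
G0 X0.000 Y0.000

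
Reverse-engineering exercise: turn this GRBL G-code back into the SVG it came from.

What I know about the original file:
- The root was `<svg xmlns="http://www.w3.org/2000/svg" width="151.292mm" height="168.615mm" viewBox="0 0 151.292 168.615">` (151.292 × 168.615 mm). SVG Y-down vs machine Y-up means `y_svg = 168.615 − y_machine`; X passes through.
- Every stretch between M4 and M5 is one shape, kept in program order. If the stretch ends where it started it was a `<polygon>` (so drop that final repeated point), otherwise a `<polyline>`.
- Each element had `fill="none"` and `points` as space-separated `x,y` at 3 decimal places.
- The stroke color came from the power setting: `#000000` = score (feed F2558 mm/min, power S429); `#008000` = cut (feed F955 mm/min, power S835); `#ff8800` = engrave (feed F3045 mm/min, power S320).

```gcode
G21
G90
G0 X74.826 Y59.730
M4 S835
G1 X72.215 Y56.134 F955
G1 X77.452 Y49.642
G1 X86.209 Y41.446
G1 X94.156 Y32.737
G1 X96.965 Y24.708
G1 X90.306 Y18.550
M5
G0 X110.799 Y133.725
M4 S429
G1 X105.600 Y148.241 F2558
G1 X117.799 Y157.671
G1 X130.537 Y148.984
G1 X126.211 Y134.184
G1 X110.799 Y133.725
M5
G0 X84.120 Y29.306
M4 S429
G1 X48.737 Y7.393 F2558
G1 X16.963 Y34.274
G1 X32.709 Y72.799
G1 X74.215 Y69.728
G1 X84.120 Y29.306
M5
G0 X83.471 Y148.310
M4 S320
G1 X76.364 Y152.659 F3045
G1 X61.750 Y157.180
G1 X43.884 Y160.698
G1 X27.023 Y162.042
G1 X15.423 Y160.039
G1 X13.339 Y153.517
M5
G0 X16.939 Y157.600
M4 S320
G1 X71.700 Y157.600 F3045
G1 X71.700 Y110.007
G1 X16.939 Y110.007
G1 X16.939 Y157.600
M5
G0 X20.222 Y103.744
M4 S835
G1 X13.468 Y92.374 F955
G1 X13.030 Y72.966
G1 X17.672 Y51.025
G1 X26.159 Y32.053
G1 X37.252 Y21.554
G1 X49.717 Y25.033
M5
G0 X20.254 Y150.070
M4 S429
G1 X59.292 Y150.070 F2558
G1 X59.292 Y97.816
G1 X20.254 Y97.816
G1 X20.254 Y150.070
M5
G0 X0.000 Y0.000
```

Machine Y-up, SVG Y-down with viewBox height 168.615, so y_svg = 168.615 − y_machine; X carries over.

Run 1: power S835 maps to stroke `#008000` (cut). The run is open, so emit a `<polyline>` with points (Y-flipped): 74.826,108.885 72.215,112.481 77.452,118.973 86.209,127.169 94.156,135.878 96.965,143.907 90.306,150.065.

Run 2: the run's S429 means `#000000` (score). The run returns to its start, so emit a `<polygon>` with points (Y-flipped): 110.799,34.890 105.600,20.374 117.799,10.944 130.537,19.631 126.211,34.431.

Run 3: S429 ⇒ score layer `#000000`. The run returns to its start, so emit a `<polygon>` with points (Y-flipped): 84.120,139.309 48.737,161.222 16.963,134.341 32.709,95.816 74.215,98.887.

Run 4: the run's S320 means `#ff8800` (engrave). The run is open, so emit a `<polyline>` with points (Y-flipped): 83.471,20.305 76.364,15.956 61.750,11.435 43.884,7.917 27.023,6.573 15.423,8.576 13.339,15.098.

Run 5: the run's S320 means `#ff8800` (engrave). The run returns to its start, so emit a `<polygon>` with points (Y-flipped): 16.939,11.015 71.700,11.015 71.700,58.608 16.939,58.608.

Run 6: the run's S835 means `#008000` (cut). The run is open, so emit a `<polyline>` with points (Y-flipped): 20.222,64.871 13.468,76.241 13.030,95.649 17.672,117.590 26.159,136.562 37.252,147.061 49.717,143.582.

Run 7: S429 ⇒ score layer `#000000`. The run returns to its start, so emit a `<polygon>` with points (Y-flipped): 20.254,18.545 59.292,18.545 59.292,70.799 20.254,70.799.

<svg xmlns="http://www.w3.org/2000/svg" width="151.292mm" height="168.615mm" viewBox="0 0 151.292 168.615">
  <polyline points="74.826,108.885 72.215,112.481 77.452,118.973 86.209,127.169 94.156,135.878 96.965,143.907 90.306,150.065" fill="none" stroke="#008000"/>
  <polygon points="110.799,34.890 105.600,20.374 117.799,10.944 130.537,19.631 126.211,34.431" fill="none" stroke="#000000"/>
  <polygon points="84.120,139.309 48.737,161.222 16.963,134.341 32.709,95.816 74.215,98.887" fill="none" stroke="#000000"/>
  <polyline points="83.471,20.305 76.364,15.956 61.750,11.435 43.884,7.917 27.023,6.573 15.423,8.576 13.339,15.098" fill="none" stroke="#ff8800"/>
  <polygon points="16.939,11.015 71.700,11.015 71.700,58.608 16.939,58.608" fill="none" stroke="#ff8800"/>
  <polyline points="20.222,64.871 13.468,76.241 13.030,95.649 17.672,117.590 26.159,136.562 37.252,147.061 49.717,143.582" fill="none" stroke="#008000"/>
  <polygon points="20.254,18.545 59.292,18.545 59.292,70.799 20.254,70.799" fill="none" stroke="#000000"/>
</svg>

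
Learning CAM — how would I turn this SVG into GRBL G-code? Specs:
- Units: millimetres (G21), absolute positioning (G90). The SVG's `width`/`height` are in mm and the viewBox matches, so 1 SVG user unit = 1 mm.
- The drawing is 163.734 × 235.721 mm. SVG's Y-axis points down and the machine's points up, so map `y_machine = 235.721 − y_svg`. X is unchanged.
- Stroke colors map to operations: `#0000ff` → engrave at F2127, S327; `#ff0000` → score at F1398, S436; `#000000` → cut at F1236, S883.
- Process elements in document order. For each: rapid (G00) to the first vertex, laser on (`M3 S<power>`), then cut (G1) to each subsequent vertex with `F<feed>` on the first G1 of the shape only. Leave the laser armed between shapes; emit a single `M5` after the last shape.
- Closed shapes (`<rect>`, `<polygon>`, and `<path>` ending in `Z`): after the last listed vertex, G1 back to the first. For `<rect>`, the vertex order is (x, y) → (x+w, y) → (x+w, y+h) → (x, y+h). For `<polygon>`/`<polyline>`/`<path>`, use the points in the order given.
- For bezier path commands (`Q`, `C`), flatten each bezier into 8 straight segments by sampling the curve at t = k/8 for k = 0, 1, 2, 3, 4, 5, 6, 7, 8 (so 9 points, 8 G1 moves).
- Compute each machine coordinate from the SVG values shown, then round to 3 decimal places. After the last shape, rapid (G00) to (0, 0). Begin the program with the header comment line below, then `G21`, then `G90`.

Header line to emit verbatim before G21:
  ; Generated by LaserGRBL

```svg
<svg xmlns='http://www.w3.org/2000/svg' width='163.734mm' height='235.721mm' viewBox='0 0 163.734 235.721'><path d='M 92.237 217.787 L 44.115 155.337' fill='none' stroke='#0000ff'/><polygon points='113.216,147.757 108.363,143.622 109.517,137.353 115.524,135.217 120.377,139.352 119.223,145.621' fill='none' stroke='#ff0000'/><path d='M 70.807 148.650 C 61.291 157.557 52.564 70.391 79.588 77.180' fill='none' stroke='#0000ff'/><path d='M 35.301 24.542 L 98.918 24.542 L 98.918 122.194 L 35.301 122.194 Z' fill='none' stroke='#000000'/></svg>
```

; Generated by LaserGRBL
G21
G90
G00 X92.237 Y17.934
M3 S327
G1 X44.115 Y80.384 F2127
G00 X113.216 Y87.964
M3 S436
G1 X108.363 Y92.099 F1398
G1 X109.517 Y98.368
G1 X115.524 Y100.504
G1 X120.377 Y96.369
G1 X119.223 Y90.100
G1 X113.216 Y87.964
G00 X70.807 Y87.071
M3 S327
G1 X67.344 Y87.863 F2127
G1 X64.364 Y95.435
G1 X62.278 Y107.560
G1 X61.495 Y122.012
G1 X62.425 Y136.562
G1 X65.477 Y148.985
G1 X71.062 Y157.054
G1 X79.588 Y158.541
G00 X35.301 Y211.179
M3 S883
G1 X98.918 Y211.179 F1236
G1 X98.918 Y113.527
G1 X35.301 Y113.527
G1 X35.301 Y211.179
M5
G00 X0.000 Y0.000

1 u = 1 mm; y_m = 235.721 − y.

[1] `<path>` line segment, #0000ff→engrave S327 F2127: (92.237,17.934) → (44.115,80.384)

[2] `<polygon>` regular polygon, #ff0000→score S436 F1398: (113.216,87.964) → (108.363,92.099) → (109.517,98.368) → (115.524,100.504) → (120.377,96.369) → (119.223,90.100) → (113.216,87.964) (closed)

[3] `<path>` cubic bezier, #0000ff→engrave S327 F2127: (70.807,87.071) → (67.344,87.863) → (64.364,95.435) → (62.278,107.560) → (61.495,122.012) → (62.425,136.562) → (65.477,148.985) → (71.062,157.054) → (79.588,158.541)

[4] `<path>` rectangle, #000000→cut S883 F1236: (35.301,211.179) → (98.918,211.179) → (98.918,113.527) → (35.301,113.527) → (35.301,211.179) (closed)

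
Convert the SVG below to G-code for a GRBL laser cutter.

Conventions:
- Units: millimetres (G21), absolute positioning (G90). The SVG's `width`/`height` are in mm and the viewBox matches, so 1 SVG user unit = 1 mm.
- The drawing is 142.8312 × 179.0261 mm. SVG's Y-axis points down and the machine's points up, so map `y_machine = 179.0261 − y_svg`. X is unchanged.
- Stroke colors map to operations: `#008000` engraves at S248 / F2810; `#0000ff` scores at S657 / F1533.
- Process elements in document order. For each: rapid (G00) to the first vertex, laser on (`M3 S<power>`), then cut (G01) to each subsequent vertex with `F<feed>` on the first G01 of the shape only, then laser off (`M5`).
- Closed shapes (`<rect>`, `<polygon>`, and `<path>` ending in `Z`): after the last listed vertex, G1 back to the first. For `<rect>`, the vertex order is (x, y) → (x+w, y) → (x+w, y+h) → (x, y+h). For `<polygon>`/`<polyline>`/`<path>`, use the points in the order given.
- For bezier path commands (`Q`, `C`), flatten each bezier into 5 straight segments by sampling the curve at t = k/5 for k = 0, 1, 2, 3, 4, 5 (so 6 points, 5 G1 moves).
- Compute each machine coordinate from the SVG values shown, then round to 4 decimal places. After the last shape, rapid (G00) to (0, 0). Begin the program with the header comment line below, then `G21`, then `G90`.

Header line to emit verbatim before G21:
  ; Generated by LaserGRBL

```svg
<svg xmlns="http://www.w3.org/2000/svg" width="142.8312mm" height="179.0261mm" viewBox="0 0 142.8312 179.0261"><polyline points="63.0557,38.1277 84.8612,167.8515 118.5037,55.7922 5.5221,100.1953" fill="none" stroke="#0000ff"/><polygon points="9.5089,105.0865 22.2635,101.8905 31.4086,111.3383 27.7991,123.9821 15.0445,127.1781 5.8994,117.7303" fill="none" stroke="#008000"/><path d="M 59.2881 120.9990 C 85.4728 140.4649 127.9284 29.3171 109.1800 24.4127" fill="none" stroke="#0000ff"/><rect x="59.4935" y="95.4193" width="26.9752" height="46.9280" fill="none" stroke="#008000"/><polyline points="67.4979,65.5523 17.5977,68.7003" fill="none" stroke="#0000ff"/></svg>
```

; Generated by LaserGRBL
G21
G90
G00 X63.0557 Y140.8984
M3 S657
G01 X84.8612 Y11.1746 F1533
G01 X118.5037 Y123.2339
G01 X5.5221 Y78.8308
M5
G00 X9.5089 Y73.9396
M3 S248
G01 X22.2635 Y77.1356 F2810
G01 X31.4086 Y67.6878
G01 X27.7991 Y55.0440
G01 X15.0445 Y51.8480
G01 X5.8994 Y61.2958
G01 X9.5089 Y73.9396
M5
G00 X59.2881 Y58.0271
M3 S657
G01 X76.3316 Y60.1263 F1533
G01 X93.5614 Y82.2037
G01 X107.2586 Y112.8901
G01 X113.7044 Y140.8164
G01 X109.1800 Y154.6134
M5
G00 X59.4935 Y83.6068
M3 S248
G01 X86.4687 Y83.6068 F2810
G01 X86.4687 Y36.6788
G01 X59.4935 Y36.6788
G01 X59.4935 Y83.6068
M5
G00 X67.4979 Y113.4738
M3 S657
G01 X17.5977 Y110.3258 F1533
M5
G00 X0.0000 Y0.0000

viewBox `0 0 142.8312 179.0261` with mm width/height → 1 unit = 1 mm. Flip: y_m = 179.0261 − y_svg.

**Shape 1** — `<polyline>` open polyline, stroke `#0000ff` → score (S657, F1533). Machine vertices: (63.0557,140.8984) → (84.8612,11.1746) → (118.5037,123.2339) → (5.5221,78.8308). Open path.

**Shape 2** — `<polygon>` regular polygon, stroke `#008000` → engrave (S248, F2810). Machine vertices: (9.5089,73.9396) → (22.2635,77.1356) → (31.4086,67.6878) → (27.7991,55.0440) → (15.0445,51.8480) → (5.8994,61.2958) → (9.5089,73.9396). Closed: final G1 returns to the first vertex.

**Shape 3** — `<path>` cubic bezier, stroke `#0000ff` → score (S657, F1533). Control points (SVG): P0=(59.2881,120.9990), P1=(85.4728,140.4649), P2=(127.9284,29.3171), P3=(109.1800,24.4127); sampled at t=k/5. Machine vertices: (59.2881,58.0271) → (76.3316,60.1263) → (93.5614,82.2037) → (107.2586,112.8901) → (113.7044,140.8164) → (109.1800,154.6134). Open path.

**Shape 4** — `<rect>` rectangle, stroke `#008000` → engrave (S248, F2810). Machine vertices: (59.4935,83.6068) → (86.4687,83.6068) → (86.4687,36.6788) → (59.4935,36.6788) → (59.4935,83.6068). Closed: final G1 returns to the first vertex.

**Shape 5** — `<polyline>` line segment, stroke `#0000ff` → score (S657, F1533). Machine vertices: (67.4979,113.4738) → (17.5977,110.3258). Open path.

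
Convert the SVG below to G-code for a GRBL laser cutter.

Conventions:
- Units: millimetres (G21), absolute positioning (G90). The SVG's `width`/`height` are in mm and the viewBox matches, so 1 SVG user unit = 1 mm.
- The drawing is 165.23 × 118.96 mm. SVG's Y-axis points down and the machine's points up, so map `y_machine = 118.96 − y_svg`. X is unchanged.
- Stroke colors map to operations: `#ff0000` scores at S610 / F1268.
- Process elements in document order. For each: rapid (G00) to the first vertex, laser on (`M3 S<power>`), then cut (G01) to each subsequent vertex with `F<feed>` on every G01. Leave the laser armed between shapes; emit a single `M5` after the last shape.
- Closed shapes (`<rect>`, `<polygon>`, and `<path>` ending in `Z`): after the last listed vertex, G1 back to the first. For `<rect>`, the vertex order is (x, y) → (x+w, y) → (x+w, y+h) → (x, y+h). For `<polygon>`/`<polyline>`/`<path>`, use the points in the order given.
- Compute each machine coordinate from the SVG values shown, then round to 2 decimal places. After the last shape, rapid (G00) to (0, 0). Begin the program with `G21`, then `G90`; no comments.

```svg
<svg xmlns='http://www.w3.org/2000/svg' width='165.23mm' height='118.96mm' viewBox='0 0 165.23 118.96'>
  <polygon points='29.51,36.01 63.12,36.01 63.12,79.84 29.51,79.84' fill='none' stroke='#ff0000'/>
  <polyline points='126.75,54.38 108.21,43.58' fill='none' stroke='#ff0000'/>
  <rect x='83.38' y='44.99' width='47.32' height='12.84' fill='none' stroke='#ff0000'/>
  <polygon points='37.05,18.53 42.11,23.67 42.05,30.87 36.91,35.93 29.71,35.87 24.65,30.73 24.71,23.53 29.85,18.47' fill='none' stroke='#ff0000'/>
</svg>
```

Since the viewBox matches the mm dimensions, user units are millimetres directly. The only transform is the Y-flip y_m = 118.96 − y_svg.

Shape 1 is a rectangle drawn with `<polygon>`. Its stroke #ff0000 means score at S610, F1268. After flipping Y the toolpath is (29.51,82.95) → (63.12,82.95) → (63.12,39.12) → (29.51,39.12) → (29.51,82.95), returning to the start.

Shape 2 is a line segment drawn with `<polyline>`. Its stroke #ff0000 means score at S610, F1268. After flipping Y the toolpath is (126.75,64.58) → (108.21,75.38).

Shape 3 is a rectangle drawn with `<rect>`. Its stroke #ff0000 means score at S610, F1268. After flipping Y the toolpath is (83.38,73.97) → (130.70,73.97) → (130.70,61.13) → (83.38,61.13) → (83.38,73.97), returning to the start.

Shape 4 is a regular polygon drawn with `<polygon>`. Its stroke #ff0000 means score at S610, F1268. After flipping Y the toolpath is (37.05,100.43) → (42.11,95.29) → (42.05,88.09) → (36.91,83.03) → (29.71,83.09) → (24.65,88.23) → (24.71,95.43) → (29.85,100.49) → (37.05,100.43), returning to the start.

G21
G90
G00 X29.51 Y82.95
M3 S610
G01 X63.12 Y82.95 F1268
G01 X63.12 Y39.12 F1268
G01 X29.51 Y39.12 F1268
G01 X29.51 Y82.95 F1268
G00 X126.75 Y64.58
M3 S610
G01 X108.21 Y75.38 F1268
G00 X83.38 Y73.97
M3 S610
G01 X130.70 Y73.97 F1268
G01 X130.70 Y61.13 F1268
G01 X83.38 Y61.13 F1268
G01 X83.38 Y73.97 F1268
G00 X37.05 Y100.43
M3 S610
G01 X42.11 Y95.29 F1268
G01 X42.05 Y88.09 F1268
G01 X36.91 Y83.03 F1268
G01 X29.71 Y83.09 F1268
G01 X24.65 Y88.23 F1268
G01 X24.71 Y95.43 F1268
G01 X29.85 Y100.49 F1268
G01 X37.05 Y100.43 F1268
M5
G00 X0.00 Y0.00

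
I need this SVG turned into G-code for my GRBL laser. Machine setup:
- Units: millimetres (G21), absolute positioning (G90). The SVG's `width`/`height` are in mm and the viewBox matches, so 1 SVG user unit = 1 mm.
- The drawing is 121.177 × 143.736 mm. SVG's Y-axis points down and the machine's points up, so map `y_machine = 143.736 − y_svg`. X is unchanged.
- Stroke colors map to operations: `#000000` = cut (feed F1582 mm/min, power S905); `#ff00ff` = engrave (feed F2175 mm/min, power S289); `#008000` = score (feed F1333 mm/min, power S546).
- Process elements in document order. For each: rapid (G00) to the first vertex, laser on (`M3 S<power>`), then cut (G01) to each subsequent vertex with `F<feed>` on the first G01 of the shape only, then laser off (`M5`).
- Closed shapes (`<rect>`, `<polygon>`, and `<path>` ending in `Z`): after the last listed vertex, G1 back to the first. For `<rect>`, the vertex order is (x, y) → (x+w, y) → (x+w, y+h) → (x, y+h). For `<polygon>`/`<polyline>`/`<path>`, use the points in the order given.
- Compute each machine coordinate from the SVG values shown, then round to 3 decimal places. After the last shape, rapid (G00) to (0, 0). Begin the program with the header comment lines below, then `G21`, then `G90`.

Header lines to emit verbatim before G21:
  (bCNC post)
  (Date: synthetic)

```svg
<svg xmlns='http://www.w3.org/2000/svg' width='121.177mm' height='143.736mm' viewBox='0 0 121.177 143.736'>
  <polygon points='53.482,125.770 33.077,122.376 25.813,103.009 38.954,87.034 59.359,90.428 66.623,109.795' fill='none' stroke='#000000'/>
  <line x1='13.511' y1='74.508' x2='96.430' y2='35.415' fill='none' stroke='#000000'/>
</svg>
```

(bCNC post)
(Date: synthetic)
G21
G90
G00 X53.482 Y17.966
M3 S905
G01 X33.077 Y21.360 F1582
G01 X25.813 Y40.727
G01 X38.954 Y56.702
G01 X59.359 Y53.308
G01 X66.623 Y33.941
G01 X53.482 Y17.966
M5
G00 X13.511 Y69.228
M3 S905
G01 X96.430 Y108.321 F1582
M5
G00 X0.000 Y0.000

Since the viewBox matches the mm dimensions, user units are millimetres directly. The only transform is the Y-flip y_m = 143.736 − y_svg.

Shape 1 is a regular polygon drawn with `<polygon>`. Its stroke #000000 means cut at S905, F1582. After flipping Y the toolpath is (53.482,17.966) → (33.077,21.360) → (25.813,40.727) → (38.954,56.702) → (59.359,53.308) → (66.623,33.941) → (53.482,17.966), returning to the start.

Shape 2 is a line segment drawn with `<line>`. Its stroke #000000 means cut at S905, F1582. After flipping Y the toolpath is (13.511,69.228) → (96.430,108.321).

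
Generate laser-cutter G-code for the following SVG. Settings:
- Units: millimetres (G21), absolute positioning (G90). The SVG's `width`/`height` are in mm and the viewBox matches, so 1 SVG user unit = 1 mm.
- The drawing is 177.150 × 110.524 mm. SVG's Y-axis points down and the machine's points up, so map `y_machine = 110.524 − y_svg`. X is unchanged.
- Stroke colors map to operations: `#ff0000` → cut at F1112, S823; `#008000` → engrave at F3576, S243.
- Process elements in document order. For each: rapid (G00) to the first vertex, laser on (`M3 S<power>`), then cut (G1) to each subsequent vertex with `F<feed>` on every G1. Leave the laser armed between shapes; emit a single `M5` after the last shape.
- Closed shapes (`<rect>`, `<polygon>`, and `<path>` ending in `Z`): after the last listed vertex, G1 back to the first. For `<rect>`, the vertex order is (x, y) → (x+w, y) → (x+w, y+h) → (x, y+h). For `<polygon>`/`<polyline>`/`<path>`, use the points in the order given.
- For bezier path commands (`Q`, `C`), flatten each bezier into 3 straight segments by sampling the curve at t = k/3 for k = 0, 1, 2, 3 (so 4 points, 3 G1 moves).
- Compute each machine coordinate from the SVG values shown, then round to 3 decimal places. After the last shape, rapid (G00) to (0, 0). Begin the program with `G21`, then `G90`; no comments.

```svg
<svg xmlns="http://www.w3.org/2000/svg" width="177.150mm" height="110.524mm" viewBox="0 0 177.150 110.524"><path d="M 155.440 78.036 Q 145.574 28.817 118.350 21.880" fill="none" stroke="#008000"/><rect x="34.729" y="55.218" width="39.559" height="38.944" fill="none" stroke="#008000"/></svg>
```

G21
G90
G00 X155.440 Y32.488
M3 S243
G1 X146.934 Y60.603 F3576
G1 X134.571 Y79.321 F3576
G1 X118.350 Y88.644 F3576
G00 X34.729 Y55.306
M3 S243
G1 X74.288 Y55.306 F3576
G1 X74.288 Y16.362 F3576
G1 X34.729 Y16.362 F3576
G1 X34.729 Y55.306 F3576
M5
G00 X0.000 Y0.000

viewBox `0 0 177.150 110.524` with mm width/height → 1 unit = 1 mm. Flip: y_m = 110.524 − y_svg.

**Shape 1** — `<path>` quadratic bezier, stroke `#008000` → engrave (S243, F3576). Control points (SVG): P0=(155.440,78.036), P1=(145.574,28.817), P2=(118.350,21.880); sampled at t=k/3. Machine vertices: (155.440,32.488) → (146.934,60.603) → (134.571,79.321) → (118.350,88.644). Open path.

**Shape 2** — `<rect>` rectangle, stroke `#008000` → engrave (S243, F3576). Machine vertices: (34.729,55.306) → (74.288,55.306) → (74.288,16.362) → (34.729,16.362) → (34.729,55.306). Closed: final G1 returns to the first vertex.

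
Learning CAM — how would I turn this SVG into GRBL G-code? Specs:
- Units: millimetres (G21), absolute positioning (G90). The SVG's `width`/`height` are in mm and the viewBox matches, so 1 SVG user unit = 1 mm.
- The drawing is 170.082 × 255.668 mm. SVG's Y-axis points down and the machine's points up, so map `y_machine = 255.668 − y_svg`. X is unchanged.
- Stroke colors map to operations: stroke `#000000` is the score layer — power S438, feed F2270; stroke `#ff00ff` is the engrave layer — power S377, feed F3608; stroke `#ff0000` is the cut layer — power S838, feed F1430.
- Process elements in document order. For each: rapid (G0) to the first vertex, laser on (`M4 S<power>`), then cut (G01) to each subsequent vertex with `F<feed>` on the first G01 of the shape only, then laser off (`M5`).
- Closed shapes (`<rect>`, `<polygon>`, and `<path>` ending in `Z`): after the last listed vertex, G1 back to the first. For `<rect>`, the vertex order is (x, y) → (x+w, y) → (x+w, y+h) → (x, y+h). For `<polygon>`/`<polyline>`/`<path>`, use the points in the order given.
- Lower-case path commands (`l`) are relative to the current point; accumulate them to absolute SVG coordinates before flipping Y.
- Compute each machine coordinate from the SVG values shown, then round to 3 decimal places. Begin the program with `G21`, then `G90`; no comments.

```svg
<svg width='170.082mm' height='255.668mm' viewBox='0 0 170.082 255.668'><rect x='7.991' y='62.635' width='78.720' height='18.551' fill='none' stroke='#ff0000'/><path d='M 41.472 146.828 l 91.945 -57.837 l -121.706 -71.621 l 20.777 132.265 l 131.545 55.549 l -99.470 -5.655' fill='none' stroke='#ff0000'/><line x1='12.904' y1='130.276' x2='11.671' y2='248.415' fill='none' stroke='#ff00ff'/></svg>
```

viewBox `0 0 170.082 255.668` with mm width/height → 1 unit = 1 mm. Flip: y_m = 255.668 − y_svg.

**Shape 1** — `<rect>` rectangle, stroke `#ff0000` → cut (S838, F1430). Machine vertices: (7.991,193.033) → (86.711,193.033) → (86.711,174.482) → (7.991,174.482) → (7.991,193.033). Closed: final G1 returns to the first vertex.

**Shape 2** — `<path>` open polyline, stroke `#ff0000` → cut (S838, F1430). Machine vertices: (41.472,108.840) → (133.417,166.677) → (11.711,238.298) → (32.488,106.033) → (164.033,50.484) → (64.563,56.139). Open path.

**Shape 3** — `<line>` line segment, stroke `#ff00ff` → engrave (S377, F3608). Machine vertices: (12.904,125.392) → (11.671,7.253). Open path.

G21
G90
G0 X7.991 Y193.033
M4 S838
G01 X86.711 Y193.033 F1430
G01 X86.711 Y174.482
G01 X7.991 Y174.482
G01 X7.991 Y193.033
M5
G0 X41.472 Y108.840
M4 S838
G01 X133.417 Y166.677 F1430
G01 X11.711 Y238.298
G01 X32.488 Y106.033
G01 X164.033 Y50.484
G01 X64.563 Y56.139
M5
G0 X12.904 Y125.392
M4 S377
G01 X11.671 Y7.253 F3608
M5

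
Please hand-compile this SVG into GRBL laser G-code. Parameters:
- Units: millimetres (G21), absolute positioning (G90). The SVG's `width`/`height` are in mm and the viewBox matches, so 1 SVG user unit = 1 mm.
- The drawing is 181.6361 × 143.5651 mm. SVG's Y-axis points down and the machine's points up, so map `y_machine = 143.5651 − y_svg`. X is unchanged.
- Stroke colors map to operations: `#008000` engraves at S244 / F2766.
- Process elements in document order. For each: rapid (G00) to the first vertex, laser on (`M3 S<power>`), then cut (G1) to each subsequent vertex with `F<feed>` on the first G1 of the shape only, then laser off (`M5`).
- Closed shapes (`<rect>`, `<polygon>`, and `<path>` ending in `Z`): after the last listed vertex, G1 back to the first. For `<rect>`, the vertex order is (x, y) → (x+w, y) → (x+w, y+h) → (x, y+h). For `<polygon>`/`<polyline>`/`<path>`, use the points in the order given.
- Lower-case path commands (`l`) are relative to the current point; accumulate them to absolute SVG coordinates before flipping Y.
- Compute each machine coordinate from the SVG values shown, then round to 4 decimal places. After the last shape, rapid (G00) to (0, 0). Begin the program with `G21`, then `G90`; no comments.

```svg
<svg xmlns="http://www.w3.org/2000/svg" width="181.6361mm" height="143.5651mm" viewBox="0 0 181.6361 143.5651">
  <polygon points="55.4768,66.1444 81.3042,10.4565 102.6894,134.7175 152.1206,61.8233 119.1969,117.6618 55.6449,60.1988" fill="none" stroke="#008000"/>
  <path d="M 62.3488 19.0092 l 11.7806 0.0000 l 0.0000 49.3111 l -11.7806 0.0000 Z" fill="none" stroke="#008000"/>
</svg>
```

viewBox `0 0 181.6361 143.5651` with mm width/height → 1 unit = 1 mm. Flip: y_m = 143.5651 − y_svg.

**Shape 1** — `<polygon>` closed polygon, stroke `#008000` → engrave (S244, F2766). Machine vertices: (55.4768,77.4207) → (81.3042,133.1086) → (102.6894,8.8476) → (152.1206,81.7418) → (119.1969,25.9033) → (55.6449,83.3663) → (55.4768,77.4207). Closed: final G1 returns to the first vertex.

**Shape 2** — `<path>` rectangle, stroke `#008000` → engrave (S244, F2766). Machine vertices: (62.3488,124.5559) → (74.1294,124.5559) → (74.1294,75.2448) → (62.3488,75.2448) → (62.3488,124.5559). Closed: final G1 returns to the first vertex.

G21
G90
G00 X55.4768 Y77.4207
M3 S244
G1 X81.3042 Y133.1086 F2766
G1 X102.6894 Y8.8476
G1 X152.1206 Y81.7418
G1 X119.1969 Y25.9033
G1 X55.6449 Y83.3663
G1 X55.4768 Y77.4207
M5
G00 X62.3488 Y124.5559
M3 S244
G1 X74.1294 Y124.5559 F2766
G1 X74.1294 Y75.2448
G1 X62.3488 Y75.2448
G1 X62.3488 Y124.5559
M5
G00 X0.0000 Y0.0000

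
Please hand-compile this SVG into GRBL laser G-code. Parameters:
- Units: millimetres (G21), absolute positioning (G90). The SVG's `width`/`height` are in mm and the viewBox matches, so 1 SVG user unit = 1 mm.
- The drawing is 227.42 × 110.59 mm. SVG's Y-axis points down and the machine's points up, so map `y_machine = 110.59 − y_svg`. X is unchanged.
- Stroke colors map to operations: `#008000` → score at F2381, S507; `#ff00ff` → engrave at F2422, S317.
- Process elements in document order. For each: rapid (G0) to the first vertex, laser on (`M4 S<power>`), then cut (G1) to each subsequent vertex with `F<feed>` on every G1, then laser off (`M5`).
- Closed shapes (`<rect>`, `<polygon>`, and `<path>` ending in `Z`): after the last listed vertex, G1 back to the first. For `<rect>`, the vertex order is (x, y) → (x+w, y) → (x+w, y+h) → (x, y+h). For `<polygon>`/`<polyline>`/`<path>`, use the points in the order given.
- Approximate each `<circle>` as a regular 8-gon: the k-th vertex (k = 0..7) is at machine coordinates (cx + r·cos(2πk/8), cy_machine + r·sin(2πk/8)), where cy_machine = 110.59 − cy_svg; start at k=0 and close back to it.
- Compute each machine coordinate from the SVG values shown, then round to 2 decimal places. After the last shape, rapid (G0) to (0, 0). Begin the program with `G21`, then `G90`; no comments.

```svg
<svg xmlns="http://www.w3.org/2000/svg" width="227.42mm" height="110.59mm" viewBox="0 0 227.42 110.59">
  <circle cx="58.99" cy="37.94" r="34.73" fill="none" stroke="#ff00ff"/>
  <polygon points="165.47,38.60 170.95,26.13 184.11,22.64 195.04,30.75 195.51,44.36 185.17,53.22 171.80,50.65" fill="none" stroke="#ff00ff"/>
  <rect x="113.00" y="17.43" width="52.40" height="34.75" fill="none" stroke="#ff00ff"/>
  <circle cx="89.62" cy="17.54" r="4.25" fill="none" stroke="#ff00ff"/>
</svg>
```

viewBox `0 0 227.42 110.59` with mm width/height → 1 unit = 1 mm. Flip: y_m = 110.59 − y_svg.

**Shape 1** — `<circle>` circle, stroke `#ff00ff` → engrave (S317, F2422). Machine vertices: (93.72,72.65) → (83.55,97.21) → (58.99,107.38) → (34.43,97.21) → (24.26,72.65) → (34.43,48.09) → (58.99,37.92) → (83.55,48.09) → (93.72,72.65). Closed: final G1 returns to the first vertex.

**Shape 2** — `<polygon>` regular polygon, stroke `#ff00ff` → engrave (S317, F2422). Machine vertices: (165.47,71.99) → (170.95,84.46) → (184.11,87.95) → (195.04,79.84) → (195.51,66.23) → (185.17,57.37) → (171.80,59.94) → (165.47,71.99). Closed: final G1 returns to the first vertex.

**Shape 3** — `<rect>` rectangle, stroke `#ff00ff` → engrave (S317, F2422). Machine vertices: (113.00,93.16) → (165.40,93.16) → (165.40,58.41) → (113.00,58.41) → (113.00,93.16). Closed: final G1 returns to the first vertex.

**Shape 4** — `<circle>` circle, stroke `#ff00ff` → engrave (S317, F2422). Machine vertices: (93.87,93.05) → (92.63,96.06) → (89.62,97.30) → (86.61,96.06) → (85.37,93.05) → (86.61,90.04) → (89.62,88.80) → (92.63,90.04) → (93.87,93.05). Closed: final G1 returns to the first vertex.

G21
G90
G0 X93.72 Y72.65
M4 S317
G1 X83.55 Y97.21 F2422
G1 X58.99 Y107.38 F2422
G1 X34.43 Y97.21 F2422
G1 X24.26 Y72.65 F2422
G1 X34.43 Y48.09 F2422
G1 X58.99 Y37.92 F2422
G1 X83.55 Y48.09 F2422
G1 X93.72 Y72.65 F2422
M5
G0 X165.47 Y71.99
M4 S317
G1 X170.95 Y84.46 F2422
G1 X184.11 Y87.95 F2422
G1 X195.04 Y79.84 F2422
G1 X195.51 Y66.23 F2422
G1 X185.17 Y57.37 F2422
G1 X171.80 Y59.94 F2422
G1 X165.47 Y71.99 F2422
M5
G0 X113.00 Y93.16
M4 S317
G1 X165.40 Y93.16 F2422
G1 X165.40 Y58.41 F2422
G1 X113.00 Y58.41 F2422
G1 X113.00 Y93.16 F2422
M5
G0 X93.87 Y93.05
M4 S317
G1 X92.63 Y96.06 F2422
G1 X89.62 Y97.30 F2422
G1 X86.61 Y96.06 F2422
G1 X85.37 Y93.05 F2422
G1 X86.61 Y90.04 F2422
G1 X89.62 Y88.80 F2422
G1 X92.63 Y90.04 F2422
G1 X93.87 Y93.05 F2422
M5
G0 X0.00 Y0.00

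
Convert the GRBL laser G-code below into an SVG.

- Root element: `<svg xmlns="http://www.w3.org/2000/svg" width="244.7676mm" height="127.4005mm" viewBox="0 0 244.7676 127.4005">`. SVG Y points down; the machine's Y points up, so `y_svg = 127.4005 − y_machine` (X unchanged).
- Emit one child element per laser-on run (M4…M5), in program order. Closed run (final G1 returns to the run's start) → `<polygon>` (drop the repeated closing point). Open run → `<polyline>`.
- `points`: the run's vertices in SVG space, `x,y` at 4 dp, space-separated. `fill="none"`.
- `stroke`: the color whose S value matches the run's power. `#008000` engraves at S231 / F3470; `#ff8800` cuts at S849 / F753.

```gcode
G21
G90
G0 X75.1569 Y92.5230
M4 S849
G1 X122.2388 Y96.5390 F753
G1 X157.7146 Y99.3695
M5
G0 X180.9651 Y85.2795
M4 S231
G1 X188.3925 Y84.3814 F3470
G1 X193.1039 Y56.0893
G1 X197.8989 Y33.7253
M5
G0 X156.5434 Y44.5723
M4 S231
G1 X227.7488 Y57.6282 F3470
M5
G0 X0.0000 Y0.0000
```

<svg xmlns="http://www.w3.org/2000/svg" width="244.7676mm" height="127.4005mm" viewBox="0 0 244.7676 127.4005">
  <polyline points="75.1569,34.8775 122.2388,30.8615 157.7146,28.0310" fill="none" stroke="#ff8800"/>
  <polyline points="180.9651,42.1210 188.3925,43.0191 193.1039,71.3112 197.8989,93.6752" fill="none" stroke="#008000"/>
  <polyline points="156.5434,82.8282 227.7488,69.7723" fill="none" stroke="#008000"/>
</svg>

Machine Y-up, SVG Y-down with viewBox height 127.4005, so y_svg = 127.4005 − y_machine; X carries over.

Run 1: power S849 maps to stroke `#ff8800` (cut). The run is open, so emit a `<polyline>` with points (Y-flipped): 75.1569,34.8775 122.2388,30.8615 157.7146,28.0310.

Run 2: the run's S231 means `#008000` (engrave). The run is open, so emit a `<polyline>` with points (Y-flipped): 180.9651,42.1210 188.3925,43.0191 193.1039,71.3112 197.8989,93.6752.

Run 3: the run's S231 means `#008000` (engrave). The run is open, so emit a `<polyline>` with points (Y-flipped): 156.5434,82.8282 227.7488,69.7723.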